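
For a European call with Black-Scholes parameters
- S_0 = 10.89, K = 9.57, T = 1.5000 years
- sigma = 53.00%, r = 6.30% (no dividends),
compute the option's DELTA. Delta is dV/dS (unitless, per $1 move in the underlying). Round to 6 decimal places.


d1 = 0.6691986435; d2 = 0.0200838617
phi(d1) = 0.3189082148; exp(-qT) = 1.0000000000; exp(-rT) = 0.9098277346
N(d1) = 0.7483156143
Delta = exp(-qT) * N(d1) = 1.0000000000 * 0.7483156143 = 0.748316

Answer: Delta = 0.748316


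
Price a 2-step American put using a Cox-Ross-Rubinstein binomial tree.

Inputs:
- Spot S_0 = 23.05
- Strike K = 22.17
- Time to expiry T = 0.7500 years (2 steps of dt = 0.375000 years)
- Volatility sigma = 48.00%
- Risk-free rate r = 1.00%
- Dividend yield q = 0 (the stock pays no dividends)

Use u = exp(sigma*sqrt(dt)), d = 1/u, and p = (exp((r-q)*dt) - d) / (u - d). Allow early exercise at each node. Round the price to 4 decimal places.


dt = T/N = 0.375000
u = exp(sigma*sqrt(dt)) = 1.341702; d = 1/u = 0.745322
p = (exp((r-q)*dt) - d) / (u - d) = 0.433340
Discount per step: exp(-r*dt) = 0.996257
Stock lattice S(k, i) with i counting down-moves:
  k=0: S(0,0) = 23.0500
  k=1: S(1,0) = 30.9262; S(1,1) = 17.1797
  k=2: S(2,0) = 41.4938; S(2,1) = 23.0500; S(2,2) = 12.8044
Terminal payoffs V(N, i) = max(K - S_T, 0):
  V(2,0) = 0.000000; V(2,1) = 0.000000; V(2,2) = 9.365608
Backward induction: V(k, i) = exp(-r*dt) * [p * V(k+1, i) + (1-p) * V(k+1, i+1)]; then take max(V_cont, immediate exercise) for American.
  V(1,0) = exp(-r*dt) * [p*0.000000 + (1-p)*0.000000] = 0.000000; exercise = 0.000000; V(1,0) = max -> 0.000000
  V(1,1) = exp(-r*dt) * [p*0.000000 + (1-p)*9.365608] = 5.287255; exercise = 4.990325; V(1,1) = max -> 5.287255
  V(0,0) = exp(-r*dt) * [p*0.000000 + (1-p)*5.287255] = 2.984864; exercise = 0.000000; V(0,0) = max -> 2.984864

Answer: Price = V(0,0) = 2.9849


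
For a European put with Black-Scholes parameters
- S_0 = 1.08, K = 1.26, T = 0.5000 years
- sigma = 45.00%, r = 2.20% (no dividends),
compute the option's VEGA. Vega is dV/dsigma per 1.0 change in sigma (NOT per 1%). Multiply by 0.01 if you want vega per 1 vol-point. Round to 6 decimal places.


d1 = -0.2907801584; d2 = -0.6089782099
phi(d1) = 0.3824279217; exp(-qT) = 1.0000000000; exp(-rT) = 0.9890602788
Vega = S * exp(-qT) * phi(d1) * sqrt(T) = 1.0800 * 1.0000000000 * 0.3824279217 * 0.7071067812 = 0.292051

Answer: Vega = 0.292051


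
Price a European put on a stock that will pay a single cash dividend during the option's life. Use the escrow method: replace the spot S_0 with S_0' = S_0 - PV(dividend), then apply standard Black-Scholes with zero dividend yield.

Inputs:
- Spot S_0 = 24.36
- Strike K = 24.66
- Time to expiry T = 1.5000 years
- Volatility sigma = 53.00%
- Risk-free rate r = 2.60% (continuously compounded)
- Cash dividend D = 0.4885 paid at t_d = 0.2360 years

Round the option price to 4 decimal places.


Answer: Price = 5.9771

Derivation:
PV(D) = D * exp(-r * t_d) = 0.4885 * 0.99388279 = 0.48551174
S_0' = S_0 - PV(D) = 24.3600 - 0.48551174 = 23.87448826
d1 = (ln(S_0'/K) + (r + sigma^2/2)*T) / (sigma*sqrt(T)) = 0.33476815
d2 = d1 - sigma*sqrt(T) = -0.31434663
exp(-rT) = 0.96175071
N(-d1) = 0.36889999; N(-d2) = 0.62337111
P = K * exp(-rT) * N(-d2) - S_0' * N(-d1) = 24.6600 * 0.96175071 * 0.62337111 - 23.87448826 * 0.36889999 = 5.9771


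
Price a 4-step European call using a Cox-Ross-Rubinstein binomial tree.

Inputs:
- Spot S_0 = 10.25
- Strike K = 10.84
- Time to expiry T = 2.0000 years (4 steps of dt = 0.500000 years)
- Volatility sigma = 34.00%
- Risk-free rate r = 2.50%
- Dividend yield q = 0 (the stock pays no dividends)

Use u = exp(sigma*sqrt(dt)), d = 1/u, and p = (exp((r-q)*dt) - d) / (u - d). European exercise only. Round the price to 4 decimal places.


Answer: Price = V(0,0) = 1.8975

Derivation:
dt = T/N = 0.500000
u = exp(sigma*sqrt(dt)) = 1.271778; d = 1/u = 0.786300
p = (exp((r-q)*dt) - d) / (u - d) = 0.466093
Discount per step: exp(-r*dt) = 0.987578
Stock lattice S(k, i) with i counting down-moves:
  k=0: S(0,0) = 10.2500
  k=1: S(1,0) = 13.0357; S(1,1) = 8.0596
  k=2: S(2,0) = 16.5786; S(2,1) = 10.2500; S(2,2) = 6.3373
  k=3: S(3,0) = 21.0843; S(3,1) = 13.0357; S(3,2) = 8.0596; S(3,3) = 4.9830
  k=4: S(4,0) = 26.8145; S(4,1) = 16.5786; S(4,2) = 10.2500; S(4,3) = 6.3373; S(4,4) = 3.9181
Terminal payoffs V(N, i) = max(S_T - K, 0):
  V(4,0) = 15.974504; V(4,1) = 5.738560; V(4,2) = 0.000000; V(4,3) = 0.000000; V(4,4) = 0.000000
Backward induction: V(k, i) = exp(-r*dt) * [p * V(k+1, i) + (1-p) * V(k+1, i+1)].
  V(3,0) = exp(-r*dt) * [p*15.974504 + (1-p)*5.738560] = 10.378913
  V(3,1) = exp(-r*dt) * [p*5.738560 + (1-p)*0.000000] = 2.641478
  V(3,2) = exp(-r*dt) * [p*0.000000 + (1-p)*0.000000] = 0.000000
  V(3,3) = exp(-r*dt) * [p*0.000000 + (1-p)*0.000000] = 0.000000
  V(2,0) = exp(-r*dt) * [p*10.378913 + (1-p)*2.641478] = 6.170232
  V(2,1) = exp(-r*dt) * [p*2.641478 + (1-p)*0.000000] = 1.215881
  V(2,2) = exp(-r*dt) * [p*0.000000 + (1-p)*0.000000] = 0.000000
  V(1,0) = exp(-r*dt) * [p*6.170232 + (1-p)*1.215881] = 3.481281
  V(1,1) = exp(-r*dt) * [p*1.215881 + (1-p)*0.000000] = 0.559674
  V(0,0) = exp(-r*dt) * [p*3.481281 + (1-p)*0.559674] = 1.897547


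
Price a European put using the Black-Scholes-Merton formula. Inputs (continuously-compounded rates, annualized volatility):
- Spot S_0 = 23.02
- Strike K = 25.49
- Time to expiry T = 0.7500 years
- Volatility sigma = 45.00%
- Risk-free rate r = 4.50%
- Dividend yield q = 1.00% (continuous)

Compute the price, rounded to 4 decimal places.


Answer: Price = 4.6347

Derivation:
d1 = (ln(S/K) + (r - q + 0.5*sigma^2) * T) / (sigma * sqrt(T)) = 0.00067918
d2 = d1 - sigma * sqrt(T) = -0.38903225
exp(-rT) = 0.96681318; exp(-qT) = 0.99252805
P = K * exp(-rT) * N(-d2) - S_0 * exp(-qT) * N(-d1)
N(-d1) = 0.49972905; N(-d2) = 0.65137386
P = 25.4900 * 0.96681318 * 0.65137386 - 23.0200 * 0.99252805 * 0.49972905 = 4.6347


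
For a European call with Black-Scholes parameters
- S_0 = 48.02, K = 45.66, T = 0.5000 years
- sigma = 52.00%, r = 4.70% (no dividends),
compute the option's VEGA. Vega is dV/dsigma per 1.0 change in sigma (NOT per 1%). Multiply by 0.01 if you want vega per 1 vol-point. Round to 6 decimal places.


Answer: Vega = 12.579443

Derivation:
d1 = 0.3848155324; d2 = 0.0171200062
phi(d1) = 0.3704710295; exp(-qT) = 1.0000000000; exp(-rT) = 0.9767739747
Vega = S * exp(-qT) * phi(d1) * sqrt(T) = 48.0200 * 1.0000000000 * 0.3704710295 * 0.7071067812 = 12.579443


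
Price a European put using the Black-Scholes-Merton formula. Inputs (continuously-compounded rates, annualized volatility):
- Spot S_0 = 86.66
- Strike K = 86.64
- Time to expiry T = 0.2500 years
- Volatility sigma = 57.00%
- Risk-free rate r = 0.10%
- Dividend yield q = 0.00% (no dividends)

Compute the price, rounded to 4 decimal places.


d1 = (ln(S/K) + (r - q + 0.5*sigma^2) * T) / (sigma * sqrt(T)) = 0.14418707
d2 = d1 - sigma * sqrt(T) = -0.14081293
exp(-rT) = 0.99975003; exp(-qT) = 1.00000000
P = K * exp(-rT) * N(-d2) - S_0 * exp(-qT) * N(-d1)
N(-d1) = 0.44267638; N(-d2) = 0.55599114
P = 86.6400 * 0.99975003 * 0.55599114 - 86.6600 * 1.00000000 * 0.44267638 = 9.7967

Answer: Price = 9.7967


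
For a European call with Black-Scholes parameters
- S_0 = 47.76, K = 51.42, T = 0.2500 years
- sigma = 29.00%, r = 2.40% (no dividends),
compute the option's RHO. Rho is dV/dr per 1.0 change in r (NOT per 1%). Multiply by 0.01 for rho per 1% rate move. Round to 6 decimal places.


Answer: Rho = 3.762853

Derivation:
d1 = -0.3953533293; d2 = -0.5403533293
phi(d1) = 0.3689512857; exp(-qT) = 1.0000000000; exp(-rT) = 0.9940179641
N(d2) = 0.2944766935
Rho = K*T*exp(-rT)*N(d2) = 51.4200 * 0.2500 * 0.9940179641 * 0.2944766935 = 3.762853


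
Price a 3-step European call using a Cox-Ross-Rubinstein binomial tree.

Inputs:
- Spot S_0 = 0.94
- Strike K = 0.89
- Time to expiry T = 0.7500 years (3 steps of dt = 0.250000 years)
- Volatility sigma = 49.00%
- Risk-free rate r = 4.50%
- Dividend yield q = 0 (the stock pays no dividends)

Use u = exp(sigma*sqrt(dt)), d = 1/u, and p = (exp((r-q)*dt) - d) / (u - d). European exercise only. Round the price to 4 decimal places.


dt = T/N = 0.250000
u = exp(sigma*sqrt(dt)) = 1.277621; d = 1/u = 0.782705
p = (exp((r-q)*dt) - d) / (u - d) = 0.461914
Discount per step: exp(-r*dt) = 0.988813
Stock lattice S(k, i) with i counting down-moves:
  k=0: S(0,0) = 0.9400
  k=1: S(1,0) = 1.2010; S(1,1) = 0.7357
  k=2: S(2,0) = 1.5344; S(2,1) = 0.9400; S(2,2) = 0.5759
  k=3: S(3,0) = 1.9604; S(3,1) = 1.2010; S(3,2) = 0.7357; S(3,3) = 0.4507
Terminal payoffs V(N, i) = max(S_T - K, 0):
  V(3,0) = 1.070353; V(3,1) = 0.310964; V(3,2) = 0.000000; V(3,3) = 0.000000
Backward induction: V(k, i) = exp(-r*dt) * [p * V(k+1, i) + (1-p) * V(k+1, i+1)].
  V(2,0) = exp(-r*dt) * [p*1.070353 + (1-p)*0.310964] = 0.654334
  V(2,1) = exp(-r*dt) * [p*0.310964 + (1-p)*0.000000] = 0.142032
  V(2,2) = exp(-r*dt) * [p*0.000000 + (1-p)*0.000000] = 0.000000
  V(1,0) = exp(-r*dt) * [p*0.654334 + (1-p)*0.142032] = 0.374435
  V(1,1) = exp(-r*dt) * [p*0.142032 + (1-p)*0.000000] = 0.064873
  V(0,0) = exp(-r*dt) * [p*0.374435 + (1-p)*0.064873] = 0.205538

Answer: Price = V(0,0) = 0.2055


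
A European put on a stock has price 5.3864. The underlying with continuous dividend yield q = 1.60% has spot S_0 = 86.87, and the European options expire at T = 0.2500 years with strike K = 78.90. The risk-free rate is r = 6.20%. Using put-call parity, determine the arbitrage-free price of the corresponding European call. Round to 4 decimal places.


Answer: Call price = 14.2231

Derivation:
Put-call parity: C - P = S_0 * exp(-qT) - K * exp(-rT).
S_0 * exp(-qT) = 86.8700 * 0.99600799 = 86.52321403
K * exp(-rT) = 78.9000 * 0.98461951 = 77.68647908
C = P + S*exp(-qT) - K*exp(-rT)
C = 5.3864 + 86.52321403 - 77.68647908 = 14.2231


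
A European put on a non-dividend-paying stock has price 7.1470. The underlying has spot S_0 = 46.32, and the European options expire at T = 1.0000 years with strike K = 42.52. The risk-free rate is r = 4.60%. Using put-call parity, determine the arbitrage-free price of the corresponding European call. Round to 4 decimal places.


Put-call parity: C - P = S_0 * exp(-qT) - K * exp(-rT).
S_0 * exp(-qT) = 46.3200 * 1.00000000 = 46.32000000
K * exp(-rT) = 42.5200 * 0.95504196 = 40.60838423
C = P + S*exp(-qT) - K*exp(-rT)
C = 7.1470 + 46.32000000 - 40.60838423 = 12.8586

Answer: Call price = 12.8586


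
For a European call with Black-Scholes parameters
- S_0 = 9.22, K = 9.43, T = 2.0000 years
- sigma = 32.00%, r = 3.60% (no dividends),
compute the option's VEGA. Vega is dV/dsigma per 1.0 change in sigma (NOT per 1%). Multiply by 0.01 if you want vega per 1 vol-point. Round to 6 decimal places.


Answer: Vega = 4.916976

Derivation:
d1 = 0.3356082158; d2 = -0.1169401242
phi(d1) = 0.3770961929; exp(-qT) = 1.0000000000; exp(-rT) = 0.9305308958
Vega = S * exp(-qT) * phi(d1) * sqrt(T) = 9.2200 * 1.0000000000 * 0.3770961929 * 1.4142135624 = 4.916976


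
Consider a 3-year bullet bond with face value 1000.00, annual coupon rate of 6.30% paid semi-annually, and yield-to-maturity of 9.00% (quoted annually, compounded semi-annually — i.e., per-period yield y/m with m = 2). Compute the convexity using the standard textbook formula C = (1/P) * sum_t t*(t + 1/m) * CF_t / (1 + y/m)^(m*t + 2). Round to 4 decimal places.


Coupon per period c = face * coupon_rate / m = 31.500000
Periods per year m = 2; per-period yield y/m = 0.045000
Number of cashflows N = 6
Cashflows (t years, CF_t, discount factor 1/(1+y/m)^(m*t), PV):
  t = 0.5000: CF_t = 31.500000, DF = 0.956938, PV = 30.143541
  t = 1.0000: CF_t = 31.500000, DF = 0.915730, PV = 28.845493
  t = 1.5000: CF_t = 31.500000, DF = 0.876297, PV = 27.603343
  t = 2.0000: CF_t = 31.500000, DF = 0.838561, PV = 26.414682
  t = 2.5000: CF_t = 31.500000, DF = 0.802451, PV = 25.277208
  t = 3.0000: CF_t = 1031.500000, DF = 0.767896, PV = 792.084454
Price P = sum_t PV_t = 930.368721
Convexity numerator sum_t t*(t + 1/m) * CF_t / (1+y/m)^(m*t + 2):
  t = 0.5000: term = 13.801672
  t = 1.0000: term = 39.622023
  t = 1.5000: term = 75.831624
  t = 2.0000: term = 120.943579
  t = 2.5000: term = 173.603223
  t = 3.0000: term = 7616.022314
Convexity = (1/P) * sum = 8039.824435 / 930.368721 = 8.641546

Answer: Convexity = 8.6415


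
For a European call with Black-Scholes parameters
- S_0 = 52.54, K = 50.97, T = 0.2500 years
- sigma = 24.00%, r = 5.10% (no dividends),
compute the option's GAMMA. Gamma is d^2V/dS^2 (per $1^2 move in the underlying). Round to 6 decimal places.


d1 = 0.4190629992; d2 = 0.2990629992
phi(d1) = 0.3654062861; exp(-qT) = 1.0000000000; exp(-rT) = 0.9873309369
Gamma = exp(-qT) * phi(d1) / (S * sigma * sqrt(T)) = 1.0000000000 * 0.3654062861 / (52.5400 * 0.2400 * 0.5000000000) = 0.057957

Answer: Gamma = 0.057957


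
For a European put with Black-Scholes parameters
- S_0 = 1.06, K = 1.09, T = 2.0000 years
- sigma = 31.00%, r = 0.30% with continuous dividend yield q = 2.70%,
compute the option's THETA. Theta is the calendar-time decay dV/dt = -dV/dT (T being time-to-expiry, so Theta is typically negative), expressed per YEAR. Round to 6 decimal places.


Answer: Theta = -0.054804

Derivation:
d1 = 0.0460559447; d2 = -0.3923502597
phi(d1) = 0.3985193965; exp(-qT) = 0.9474321065; exp(-rT) = 0.9940179641
Theta = -S*exp(-qT)*phi(d1)*sigma/(2*sqrt(T)) + r*K*exp(-rT)*N(-d2) - q*S*exp(-qT)*N(-d1)
N(-d1) = 0.4816328299; N(-d2) = 0.6526002837; sqrt(T) = 1.4142135624
Term 1 = -1.0600 * 0.9474321065 * 0.3985193965 * 0.3100 / (2 * 1.4142135624) = -0.0438652014
Term 2 = 0.0030 * 1.0900 * 0.9940179641 * 0.6526002837 = 0.0021212372
Term 3 = -0.0270 * 1.0600 * 0.9474321065 * 0.4816328299 = -0.0130597183
Theta = -0.0438652014 + (0.0021212372) + (-0.0130597183) = -0.054804


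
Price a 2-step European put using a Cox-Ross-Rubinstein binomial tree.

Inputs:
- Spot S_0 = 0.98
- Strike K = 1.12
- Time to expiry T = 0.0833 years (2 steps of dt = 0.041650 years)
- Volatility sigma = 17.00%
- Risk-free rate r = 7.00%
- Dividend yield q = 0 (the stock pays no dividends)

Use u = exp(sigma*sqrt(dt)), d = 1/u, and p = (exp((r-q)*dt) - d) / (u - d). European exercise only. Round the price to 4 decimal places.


dt = T/N = 0.041650
u = exp(sigma*sqrt(dt)) = 1.035303; d = 1/u = 0.965901
p = (exp((r-q)*dt) - d) / (u - d) = 0.533397
Discount per step: exp(-r*dt) = 0.997089
Stock lattice S(k, i) with i counting down-moves:
  k=0: S(0,0) = 0.9800
  k=1: S(1,0) = 1.0146; S(1,1) = 0.9466
  k=2: S(2,0) = 1.0504; S(2,1) = 0.9800; S(2,2) = 0.9143
Terminal payoffs V(N, i) = max(K - S_T, 0):
  V(2,0) = 0.069585; V(2,1) = 0.140000; V(2,2) = 0.205695
Backward induction: V(k, i) = exp(-r*dt) * [p * V(k+1, i) + (1-p) * V(k+1, i+1)].
  V(1,0) = exp(-r*dt) * [p*0.069585 + (1-p)*0.140000] = 0.102142
  V(1,1) = exp(-r*dt) * [p*0.140000 + (1-p)*0.205695] = 0.170157
  V(0,0) = exp(-r*dt) * [p*0.102142 + (1-p)*0.170157] = 0.133488

Answer: Price = V(0,0) = 0.1335


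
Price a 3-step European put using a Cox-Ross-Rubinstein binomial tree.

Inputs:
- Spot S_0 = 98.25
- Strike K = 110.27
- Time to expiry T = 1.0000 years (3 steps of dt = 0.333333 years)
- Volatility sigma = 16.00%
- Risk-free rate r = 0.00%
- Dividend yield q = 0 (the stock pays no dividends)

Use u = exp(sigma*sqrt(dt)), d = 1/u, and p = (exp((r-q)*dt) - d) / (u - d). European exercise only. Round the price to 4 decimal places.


dt = T/N = 0.333333
u = exp(sigma*sqrt(dt)) = 1.096777; d = 1/u = 0.911762
p = (exp((r-q)*dt) - d) / (u - d) = 0.476922
Discount per step: exp(-r*dt) = 1.000000
Stock lattice S(k, i) with i counting down-moves:
  k=0: S(0,0) = 98.2500
  k=1: S(1,0) = 107.7584; S(1,1) = 89.5806
  k=2: S(2,0) = 118.1869; S(2,1) = 98.2500; S(2,2) = 81.6762
  k=3: S(3,0) = 129.6247; S(3,1) = 107.7584; S(3,2) = 89.5806; S(3,3) = 74.4693
Terminal payoffs V(N, i) = max(K - S_T, 0):
  V(3,0) = 0.000000; V(3,1) = 2.511642; V(3,2) = 20.689362; V(3,3) = 35.800688
Backward induction: V(k, i) = exp(-r*dt) * [p * V(k+1, i) + (1-p) * V(k+1, i+1)].
  V(2,0) = exp(-r*dt) * [p*0.000000 + (1-p)*2.511642] = 1.313784
  V(2,1) = exp(-r*dt) * [p*2.511642 + (1-p)*20.689362] = 12.020000
  V(2,2) = exp(-r*dt) * [p*20.689362 + (1-p)*35.800688] = 28.593758
  V(1,0) = exp(-r*dt) * [p*1.313784 + (1-p)*12.020000] = 6.913966
  V(1,1) = exp(-r*dt) * [p*12.020000 + (1-p)*28.593758] = 20.689362
  V(0,0) = exp(-r*dt) * [p*6.913966 + (1-p)*20.689362] = 14.119567

Answer: Price = V(0,0) = 14.1196


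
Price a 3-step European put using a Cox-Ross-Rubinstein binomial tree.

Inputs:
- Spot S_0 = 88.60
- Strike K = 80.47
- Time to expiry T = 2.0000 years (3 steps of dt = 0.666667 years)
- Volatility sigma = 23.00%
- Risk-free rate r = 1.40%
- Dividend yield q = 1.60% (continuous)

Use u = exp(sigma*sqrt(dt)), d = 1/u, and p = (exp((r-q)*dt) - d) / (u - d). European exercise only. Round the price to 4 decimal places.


Answer: Price = V(0,0) = 7.6643

Derivation:
dt = T/N = 0.666667
u = exp(sigma*sqrt(dt)) = 1.206585; d = 1/u = 0.828785
p = (exp((r-q)*dt) - d) / (u - d) = 0.449662
Discount per step: exp(-r*dt) = 0.990710
Stock lattice S(k, i) with i counting down-moves:
  k=0: S(0,0) = 88.6000
  k=1: S(1,0) = 106.9034; S(1,1) = 73.4304
  k=2: S(2,0) = 128.9881; S(2,1) = 88.6000; S(2,2) = 60.8580
  k=3: S(3,0) = 155.6352; S(3,1) = 106.9034; S(3,2) = 73.4304; S(3,3) = 50.4382
Terminal payoffs V(N, i) = max(K - S_T, 0):
  V(3,0) = 0.000000; V(3,1) = 0.000000; V(3,2) = 7.039628; V(3,3) = 30.031780
Backward induction: V(k, i) = exp(-r*dt) * [p * V(k+1, i) + (1-p) * V(k+1, i+1)].
  V(2,0) = exp(-r*dt) * [p*0.000000 + (1-p)*0.000000] = 0.000000
  V(2,1) = exp(-r*dt) * [p*0.000000 + (1-p)*7.039628] = 3.838183
  V(2,2) = exp(-r*dt) * [p*7.039628 + (1-p)*30.031780] = 19.510134
  V(1,0) = exp(-r*dt) * [p*0.000000 + (1-p)*3.838183] = 2.092675
  V(1,1) = exp(-r*dt) * [p*3.838183 + (1-p)*19.510134] = 12.347271
  V(0,0) = exp(-r*dt) * [p*2.092675 + (1-p)*12.347271] = 7.664300


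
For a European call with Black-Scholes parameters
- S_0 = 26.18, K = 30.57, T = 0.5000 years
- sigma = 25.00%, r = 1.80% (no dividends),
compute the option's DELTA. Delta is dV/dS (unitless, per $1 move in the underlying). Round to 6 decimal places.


d1 = -0.7376446041; d2 = -0.9144212994
phi(d1) = 0.3039177072; exp(-qT) = 1.0000000000; exp(-rT) = 0.9910403788
N(d1) = 0.2303652215
Delta = exp(-qT) * N(d1) = 1.0000000000 * 0.2303652215 = 0.230365

Answer: Delta = 0.230365


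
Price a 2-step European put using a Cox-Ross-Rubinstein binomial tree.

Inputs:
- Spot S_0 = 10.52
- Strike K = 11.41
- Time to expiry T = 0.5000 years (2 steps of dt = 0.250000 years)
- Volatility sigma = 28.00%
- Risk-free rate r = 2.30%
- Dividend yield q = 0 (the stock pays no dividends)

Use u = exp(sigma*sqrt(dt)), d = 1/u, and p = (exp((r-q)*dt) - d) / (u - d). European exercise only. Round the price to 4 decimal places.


Answer: Price = V(0,0) = 1.3445

Derivation:
dt = T/N = 0.250000
u = exp(sigma*sqrt(dt)) = 1.150274; d = 1/u = 0.869358
p = (exp((r-q)*dt) - d) / (u - d) = 0.485585
Discount per step: exp(-r*dt) = 0.994266
Stock lattice S(k, i) with i counting down-moves:
  k=0: S(0,0) = 10.5200
  k=1: S(1,0) = 12.1009; S(1,1) = 9.1456
  k=2: S(2,0) = 13.9193; S(2,1) = 10.5200; S(2,2) = 7.9508
Terminal payoffs V(N, i) = max(K - S_T, 0):
  V(2,0) = 0.000000; V(2,1) = 0.890000; V(2,2) = 3.459155
Backward induction: V(k, i) = exp(-r*dt) * [p * V(k+1, i) + (1-p) * V(k+1, i+1)].
  V(1,0) = exp(-r*dt) * [p*0.000000 + (1-p)*0.890000] = 0.455205
  V(1,1) = exp(-r*dt) * [p*0.890000 + (1-p)*3.459155] = 2.198932
  V(0,0) = exp(-r*dt) * [p*0.455205 + (1-p)*2.198932] = 1.344452


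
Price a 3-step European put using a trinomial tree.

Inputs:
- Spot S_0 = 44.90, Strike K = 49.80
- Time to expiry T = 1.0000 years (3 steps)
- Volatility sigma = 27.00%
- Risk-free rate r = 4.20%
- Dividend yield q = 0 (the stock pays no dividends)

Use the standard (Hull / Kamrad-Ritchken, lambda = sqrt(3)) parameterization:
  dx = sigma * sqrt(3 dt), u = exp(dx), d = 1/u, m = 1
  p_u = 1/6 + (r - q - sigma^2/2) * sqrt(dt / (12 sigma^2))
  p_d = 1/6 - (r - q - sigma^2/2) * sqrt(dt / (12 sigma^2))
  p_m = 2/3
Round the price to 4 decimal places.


Answer: Price = V(0,0) = 6.6885

Derivation:
dt = T/N = 0.333333; dx = sigma*sqrt(3*dt) = 0.270000
u = exp(dx) = 1.309964; d = 1/u = 0.763379
p_u = 0.170093, p_m = 0.666667, p_d = 0.163241
Discount per step: exp(-r*dt) = 0.986098
Stock lattice S(k, j) with j the centered position index:
  k=0: S(0,+0) = 44.9000
  k=1: S(1,-1) = 34.2757; S(1,+0) = 44.9000; S(1,+1) = 58.8174
  k=2: S(2,-2) = 26.1654; S(2,-1) = 34.2757; S(2,+0) = 44.9000; S(2,+1) = 58.8174; S(2,+2) = 77.0487
  k=3: S(3,-3) = 19.9741; S(3,-2) = 26.1654; S(3,-1) = 34.2757; S(3,+0) = 44.9000; S(3,+1) = 58.8174; S(3,+2) = 77.0487; S(3,+3) = 100.9311
Terminal payoffs V(N, j) = max(K - S_T, 0):
  V(3,-3) = 29.825873; V(3,-2) = 23.634603; V(3,-1) = 15.524261; V(3,+0) = 4.900000; V(3,+1) = 0.000000; V(3,+2) = 0.000000; V(3,+3) = 0.000000
Backward induction: V(k, j) = exp(-r*dt) * [p_u * V(k+1, j+1) + p_m * V(k+1, j) + p_d * V(k+1, j-1)]
  V(2,-2) = exp(-r*dt) * [p_u*15.524261 + p_m*23.634603 + p_d*29.825873] = 22.942310
  V(2,-1) = exp(-r*dt) * [p_u*4.900000 + p_m*15.524261 + p_d*23.634603] = 14.831983
  V(2,+0) = exp(-r*dt) * [p_u*0.000000 + p_m*4.900000 + p_d*15.524261] = 5.720212
  V(2,+1) = exp(-r*dt) * [p_u*0.000000 + p_m*0.000000 + p_d*4.900000] = 0.788759
  V(2,+2) = exp(-r*dt) * [p_u*0.000000 + p_m*0.000000 + p_d*0.000000] = 0.000000
  V(1,-1) = exp(-r*dt) * [p_u*5.720212 + p_m*14.831983 + p_d*22.942310] = 14.403014
  V(1,+0) = exp(-r*dt) * [p_u*0.788759 + p_m*5.720212 + p_d*14.831983] = 6.280279
  V(1,+1) = exp(-r*dt) * [p_u*0.000000 + p_m*0.788759 + p_d*5.720212] = 1.439319
  V(0,+0) = exp(-r*dt) * [p_u*1.439319 + p_m*6.280279 + p_d*14.403014] = 6.688531


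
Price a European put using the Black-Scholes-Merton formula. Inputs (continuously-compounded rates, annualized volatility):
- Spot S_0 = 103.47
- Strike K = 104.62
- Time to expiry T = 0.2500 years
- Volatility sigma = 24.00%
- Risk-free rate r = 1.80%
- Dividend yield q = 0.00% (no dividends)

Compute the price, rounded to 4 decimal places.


d1 = (ln(S/K) + (r - q + 0.5*sigma^2) * T) / (sigma * sqrt(T)) = 0.00539148
d2 = d1 - sigma * sqrt(T) = -0.11460852
exp(-rT) = 0.99551011; exp(-qT) = 1.00000000
P = K * exp(-rT) * N(-d2) - S_0 * exp(-qT) * N(-d1)
N(-d1) = 0.49784912; N(-d2) = 0.54562229
P = 104.6200 * 0.99551011 * 0.54562229 - 103.4700 * 1.00000000 * 0.49784912 = 5.3143

Answer: Price = 5.3143


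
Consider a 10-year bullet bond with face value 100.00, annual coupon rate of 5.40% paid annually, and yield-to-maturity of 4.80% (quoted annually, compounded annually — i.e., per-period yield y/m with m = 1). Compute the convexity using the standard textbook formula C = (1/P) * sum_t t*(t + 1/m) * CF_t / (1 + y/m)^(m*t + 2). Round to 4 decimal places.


Answer: Convexity = 74.3106

Derivation:
Coupon per period c = face * coupon_rate / m = 5.400000
Periods per year m = 1; per-period yield y/m = 0.048000
Number of cashflows N = 10
Cashflows (t years, CF_t, discount factor 1/(1+y/m)^(m*t), PV):
  t = 1.0000: CF_t = 5.400000, DF = 0.954198, PV = 5.152672
  t = 2.0000: CF_t = 5.400000, DF = 0.910495, PV = 4.916672
  t = 3.0000: CF_t = 5.400000, DF = 0.868793, PV = 4.691480
  t = 4.0000: CF_t = 5.400000, DF = 0.829001, PV = 4.476603
  t = 5.0000: CF_t = 5.400000, DF = 0.791031, PV = 4.271568
  t = 6.0000: CF_t = 5.400000, DF = 0.754801, PV = 4.075924
  t = 7.0000: CF_t = 5.400000, DF = 0.720230, PV = 3.889240
  t = 8.0000: CF_t = 5.400000, DF = 0.687242, PV = 3.711107
  t = 9.0000: CF_t = 5.400000, DF = 0.655765, PV = 3.541133
  t = 10.0000: CF_t = 105.400000, DF = 0.625730, PV = 65.951972
Price P = sum_t PV_t = 104.678371
Convexity numerator sum_t t*(t + 1/m) * CF_t / (1+y/m)^(m*t + 2):
  t = 1.0000: term = 9.382961
  t = 2.0000: term = 26.859621
  t = 3.0000: term = 51.258819
  t = 4.0000: term = 81.518477
  t = 5.0000: term = 116.677210
  t = 6.0000: term = 155.866502
  t = 7.0000: term = 198.303438
  t = 8.0000: term = 243.283934
  t = 9.0000: term = 290.176448
  t = 10.0000: term = 6605.381477
Convexity = (1/P) * sum = 7778.708887 / 104.678371 = 74.310565


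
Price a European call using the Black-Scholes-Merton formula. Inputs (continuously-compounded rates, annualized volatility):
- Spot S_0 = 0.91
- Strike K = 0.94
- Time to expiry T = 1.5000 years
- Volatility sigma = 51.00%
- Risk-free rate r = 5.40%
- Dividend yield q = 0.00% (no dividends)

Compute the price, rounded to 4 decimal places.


d1 = (ln(S/K) + (r - q + 0.5*sigma^2) * T) / (sigma * sqrt(T)) = 0.39006079
d2 = d1 - sigma * sqrt(T) = -0.23455910
exp(-rT) = 0.92219369; exp(-qT) = 1.00000000
C = S_0 * exp(-qT) * N(d1) - K * exp(-rT) * N(d2)
N(d1) = 0.65175420; N(d2) = 0.40727548
C = 0.9100 * 1.00000000 * 0.65175420 - 0.9400 * 0.92219369 * 0.40727548 = 0.2400

Answer: Price = 0.2400


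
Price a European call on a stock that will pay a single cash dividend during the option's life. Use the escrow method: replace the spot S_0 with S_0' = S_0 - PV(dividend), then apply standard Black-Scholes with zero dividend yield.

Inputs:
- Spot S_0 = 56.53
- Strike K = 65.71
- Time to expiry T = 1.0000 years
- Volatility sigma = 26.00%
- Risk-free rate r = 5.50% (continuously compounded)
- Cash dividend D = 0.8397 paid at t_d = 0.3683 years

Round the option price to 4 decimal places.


PV(D) = D * exp(-r * t_d) = 0.8397 * 0.97994728 = 0.82286173
S_0' = S_0 - PV(D) = 56.5300 - 0.82286173 = 55.70713827
d1 = (ln(S_0'/K) + (r + sigma^2/2)*T) / (sigma*sqrt(T)) = -0.29362626
d2 = d1 - sigma*sqrt(T) = -0.55362626
exp(-rT) = 0.94648515
N(d1) = 0.38452176; N(d2) = 0.28991733
C = S_0' * N(d1) - K * exp(-rT) * N(d2) = 55.70713827 * 0.38452176 - 65.7100 * 0.94648515 * 0.28991733 = 3.3896

Answer: Price = 3.3896


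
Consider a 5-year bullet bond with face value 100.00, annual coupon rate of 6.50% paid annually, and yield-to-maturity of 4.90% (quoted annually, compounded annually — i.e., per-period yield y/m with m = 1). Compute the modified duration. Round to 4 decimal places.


Answer: Modified duration = 4.2393

Derivation:
Coupon per period c = face * coupon_rate / m = 6.500000
Periods per year m = 1; per-period yield y/m = 0.049000
Number of cashflows N = 5
Cashflows (t years, CF_t, discount factor 1/(1+y/m)^(m*t), PV):
  t = 1.0000: CF_t = 6.500000, DF = 0.953289, PV = 6.196378
  t = 2.0000: CF_t = 6.500000, DF = 0.908760, PV = 5.906938
  t = 3.0000: CF_t = 6.500000, DF = 0.866310, PV = 5.631018
  t = 4.0000: CF_t = 6.500000, DF = 0.825844, PV = 5.367986
  t = 5.0000: CF_t = 106.500000, DF = 0.787268, PV = 83.844034
Price P = sum_t PV_t = 106.946353
First compute Macaulay numerator sum_t t * PV_t:
  t * PV_t at t = 1.0000: 6.196378
  t * PV_t at t = 2.0000: 11.813875
  t * PV_t at t = 3.0000: 16.893053
  t * PV_t at t = 4.0000: 21.471945
  t * PV_t at t = 5.0000: 419.220171
Macaulay duration D = 475.595423 / 106.946353 = 4.447047
Modified duration = D / (1 + y/m) = 4.447047 / (1 + 0.049000) = 4.239320


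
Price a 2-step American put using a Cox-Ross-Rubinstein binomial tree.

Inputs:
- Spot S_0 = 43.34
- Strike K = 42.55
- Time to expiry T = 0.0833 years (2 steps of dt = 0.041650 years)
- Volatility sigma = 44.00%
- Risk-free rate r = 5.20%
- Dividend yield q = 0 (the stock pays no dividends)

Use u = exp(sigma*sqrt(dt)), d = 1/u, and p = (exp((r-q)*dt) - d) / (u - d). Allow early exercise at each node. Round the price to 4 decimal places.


Answer: Price = V(0,0) = 1.6430

Derivation:
dt = T/N = 0.041650
u = exp(sigma*sqrt(dt)) = 1.093952; d = 1/u = 0.914117
p = (exp((r-q)*dt) - d) / (u - d) = 0.489622
Discount per step: exp(-r*dt) = 0.997837
Stock lattice S(k, i) with i counting down-moves:
  k=0: S(0,0) = 43.3400
  k=1: S(1,0) = 47.4119; S(1,1) = 39.6178
  k=2: S(2,0) = 51.8663; S(2,1) = 43.3400; S(2,2) = 36.2153
Terminal payoffs V(N, i) = max(K - S_T, 0):
  V(2,0) = 0.000000; V(2,1) = 0.000000; V(2,2) = 6.334664
Backward induction: V(k, i) = exp(-r*dt) * [p * V(k+1, i) + (1-p) * V(k+1, i+1)]; then take max(V_cont, immediate exercise) for American.
  V(1,0) = exp(-r*dt) * [p*0.000000 + (1-p)*0.000000] = 0.000000; exercise = 0.000000; V(1,0) = max -> 0.000000
  V(1,1) = exp(-r*dt) * [p*0.000000 + (1-p)*6.334664] = 3.226077; exercise = 2.932167; V(1,1) = max -> 3.226077
  V(0,0) = exp(-r*dt) * [p*0.000000 + (1-p)*3.226077] = 1.642956; exercise = 0.000000; V(0,0) = max -> 1.642956


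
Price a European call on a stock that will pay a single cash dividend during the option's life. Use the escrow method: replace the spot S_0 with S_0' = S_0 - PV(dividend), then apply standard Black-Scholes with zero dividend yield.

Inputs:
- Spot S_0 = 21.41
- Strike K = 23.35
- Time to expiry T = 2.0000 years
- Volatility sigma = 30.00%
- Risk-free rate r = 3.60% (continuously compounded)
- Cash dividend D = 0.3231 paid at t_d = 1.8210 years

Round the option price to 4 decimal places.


Answer: Price = 3.2961

Derivation:
PV(D) = D * exp(-r * t_d) = 0.3231 * 0.93654660 = 0.30259821
S_0' = S_0 - PV(D) = 21.4100 - 0.30259821 = 21.10740179
d1 = (ln(S_0'/K) + (r + sigma^2/2)*T) / (sigma*sqrt(T)) = 0.14384153
d2 = d1 - sigma*sqrt(T) = -0.28042254
exp(-rT) = 0.93053090
N(d1) = 0.55718719; N(d2) = 0.38957667
C = S_0' * N(d1) - K * exp(-rT) * N(d2) = 21.10740179 * 0.55718719 - 23.3500 * 0.93053090 * 0.38957667 = 3.2961


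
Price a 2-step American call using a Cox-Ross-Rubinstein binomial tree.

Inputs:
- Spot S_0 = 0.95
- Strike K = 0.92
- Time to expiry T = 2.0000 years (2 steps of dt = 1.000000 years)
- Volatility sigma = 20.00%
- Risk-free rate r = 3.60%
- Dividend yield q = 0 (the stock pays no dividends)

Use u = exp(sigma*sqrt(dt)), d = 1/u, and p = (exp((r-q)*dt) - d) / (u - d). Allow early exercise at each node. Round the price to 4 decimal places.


dt = T/N = 1.000000
u = exp(sigma*sqrt(dt)) = 1.221403; d = 1/u = 0.818731
p = (exp((r-q)*dt) - d) / (u - d) = 0.541198
Discount per step: exp(-r*dt) = 0.964640
Stock lattice S(k, i) with i counting down-moves:
  k=0: S(0,0) = 0.9500
  k=1: S(1,0) = 1.1603; S(1,1) = 0.7778
  k=2: S(2,0) = 1.4172; S(2,1) = 0.9500; S(2,2) = 0.6368
Terminal payoffs V(N, i) = max(S_T - K, 0):
  V(2,0) = 0.497233; V(2,1) = 0.030000; V(2,2) = 0.000000
Backward induction: V(k, i) = exp(-r*dt) * [p * V(k+1, i) + (1-p) * V(k+1, i+1)]; then take max(V_cont, immediate exercise) for American.
  V(1,0) = exp(-r*dt) * [p*0.497233 + (1-p)*0.030000] = 0.272864; exercise = 0.240333; V(1,0) = max -> 0.272864
  V(1,1) = exp(-r*dt) * [p*0.030000 + (1-p)*0.000000] = 0.015662; exercise = 0.000000; V(1,1) = max -> 0.015662
  V(0,0) = exp(-r*dt) * [p*0.272864 + (1-p)*0.015662] = 0.149383; exercise = 0.030000; V(0,0) = max -> 0.149383

Answer: Price = V(0,0) = 0.1494


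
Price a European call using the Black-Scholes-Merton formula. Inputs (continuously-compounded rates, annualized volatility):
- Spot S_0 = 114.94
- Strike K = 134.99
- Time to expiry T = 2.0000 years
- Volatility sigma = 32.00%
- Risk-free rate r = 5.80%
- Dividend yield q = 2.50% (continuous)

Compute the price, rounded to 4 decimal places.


Answer: Price = 15.5507

Derivation:
d1 = (ln(S/K) + (r - q + 0.5*sigma^2) * T) / (sigma * sqrt(T)) = 0.01681489
d2 = d1 - sigma * sqrt(T) = -0.43573345
exp(-rT) = 0.89047522; exp(-qT) = 0.95122942
C = S_0 * exp(-qT) * N(d1) - K * exp(-rT) * N(d2)
N(d1) = 0.50670786; N(d2) = 0.33151507
C = 114.9400 * 0.95122942 * 0.50670786 - 134.9900 * 0.89047522 * 0.33151507 = 15.5507


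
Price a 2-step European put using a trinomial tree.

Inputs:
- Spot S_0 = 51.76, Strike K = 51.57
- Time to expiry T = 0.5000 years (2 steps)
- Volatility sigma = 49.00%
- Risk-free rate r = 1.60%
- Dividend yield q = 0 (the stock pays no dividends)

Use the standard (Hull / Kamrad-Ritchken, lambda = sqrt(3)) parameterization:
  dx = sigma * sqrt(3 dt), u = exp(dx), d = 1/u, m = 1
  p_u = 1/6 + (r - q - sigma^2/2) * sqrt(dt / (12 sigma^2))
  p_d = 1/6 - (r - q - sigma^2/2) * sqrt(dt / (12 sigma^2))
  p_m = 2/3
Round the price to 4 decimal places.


dt = T/N = 0.250000; dx = sigma*sqrt(3*dt) = 0.424352
u = exp(dx) = 1.528600; d = 1/u = 0.654193
p_u = 0.136017, p_m = 0.666667, p_d = 0.197316
Discount per step: exp(-r*dt) = 0.996008
Stock lattice S(k, j) with j the centered position index:
  k=0: S(0,+0) = 51.7600
  k=1: S(1,-1) = 33.8610; S(1,+0) = 51.7600; S(1,+1) = 79.1203
  k=2: S(2,-2) = 22.1517; S(2,-1) = 33.8610; S(2,+0) = 51.7600; S(2,+1) = 79.1203; S(2,+2) = 120.9434
Terminal payoffs V(N, j) = max(K - S_T, 0):
  V(2,-2) = 29.418333; V(2,-1) = 17.708956; V(2,+0) = 0.000000; V(2,+1) = 0.000000; V(2,+2) = 0.000000
Backward induction: V(k, j) = exp(-r*dt) * [p_u * V(k+1, j+1) + p_m * V(k+1, j) + p_d * V(k+1, j-1)]
  V(1,-1) = exp(-r*dt) * [p_u*0.000000 + p_m*17.708956 + p_d*29.418333] = 17.540386
  V(1,+0) = exp(-r*dt) * [p_u*0.000000 + p_m*0.000000 + p_d*17.708956] = 3.480317
  V(1,+1) = exp(-r*dt) * [p_u*0.000000 + p_m*0.000000 + p_d*0.000000] = 0.000000
  V(0,+0) = exp(-r*dt) * [p_u*0.000000 + p_m*3.480317 + p_d*17.540386] = 5.758137

Answer: Price = V(0,0) = 5.7581


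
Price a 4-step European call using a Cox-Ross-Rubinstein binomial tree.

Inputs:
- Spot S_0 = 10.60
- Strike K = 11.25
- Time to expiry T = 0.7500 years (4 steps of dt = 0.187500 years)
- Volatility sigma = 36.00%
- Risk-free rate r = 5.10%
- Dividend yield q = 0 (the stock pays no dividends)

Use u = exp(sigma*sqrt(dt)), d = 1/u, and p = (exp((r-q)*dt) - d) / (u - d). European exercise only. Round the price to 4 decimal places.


dt = T/N = 0.187500
u = exp(sigma*sqrt(dt)) = 1.168691; d = 1/u = 0.855658
p = (exp((r-q)*dt) - d) / (u - d) = 0.491802
Discount per step: exp(-r*dt) = 0.990483
Stock lattice S(k, i) with i counting down-moves:
  k=0: S(0,0) = 10.6000
  k=1: S(1,0) = 12.3881; S(1,1) = 9.0700
  k=2: S(2,0) = 14.4779; S(2,1) = 10.6000; S(2,2) = 7.7608
  k=3: S(3,0) = 16.9202; S(3,1) = 12.3881; S(3,2) = 9.0700; S(3,3) = 6.6406
  k=4: S(4,0) = 19.7745; S(4,1) = 14.4779; S(4,2) = 10.6000; S(4,3) = 7.7608; S(4,4) = 5.6821
Terminal payoffs V(N, i) = max(S_T - K, 0):
  V(4,0) = 8.524481; V(4,1) = 3.227897; V(4,2) = 0.000000; V(4,3) = 0.000000; V(4,4) = 0.000000
Backward induction: V(k, i) = exp(-r*dt) * [p * V(k+1, i) + (1-p) * V(k+1, i+1)].
  V(3,0) = exp(-r*dt) * [p*8.524481 + (1-p)*3.227897] = 5.777258
  V(3,1) = exp(-r*dt) * [p*3.227897 + (1-p)*0.000000] = 1.572378
  V(3,2) = exp(-r*dt) * [p*0.000000 + (1-p)*0.000000] = 0.000000
  V(3,3) = exp(-r*dt) * [p*0.000000 + (1-p)*0.000000] = 0.000000
  V(2,0) = exp(-r*dt) * [p*5.777258 + (1-p)*1.572378] = 3.605701
  V(2,1) = exp(-r*dt) * [p*1.572378 + (1-p)*0.000000] = 0.765939
  V(2,2) = exp(-r*dt) * [p*0.000000 + (1-p)*0.000000] = 0.000000
  V(1,0) = exp(-r*dt) * [p*3.605701 + (1-p)*0.765939] = 2.141959
  V(1,1) = exp(-r*dt) * [p*0.765939 + (1-p)*0.000000] = 0.373105
  V(0,0) = exp(-r*dt) * [p*2.141959 + (1-p)*0.373105] = 1.231201

Answer: Price = V(0,0) = 1.2312


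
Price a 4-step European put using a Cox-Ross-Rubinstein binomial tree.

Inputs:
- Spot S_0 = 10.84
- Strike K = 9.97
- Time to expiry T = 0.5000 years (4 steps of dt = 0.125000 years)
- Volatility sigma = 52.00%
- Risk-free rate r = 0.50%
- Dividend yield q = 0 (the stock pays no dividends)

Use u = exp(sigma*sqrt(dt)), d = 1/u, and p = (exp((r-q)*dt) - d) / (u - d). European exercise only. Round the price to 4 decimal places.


Answer: Price = V(0,0) = 1.1399

Derivation:
dt = T/N = 0.125000
u = exp(sigma*sqrt(dt)) = 1.201833; d = 1/u = 0.832062
p = (exp((r-q)*dt) - d) / (u - d) = 0.455858
Discount per step: exp(-r*dt) = 0.999375
Stock lattice S(k, i) with i counting down-moves:
  k=0: S(0,0) = 10.8400
  k=1: S(1,0) = 13.0279; S(1,1) = 9.0196
  k=2: S(2,0) = 15.6573; S(2,1) = 10.8400; S(2,2) = 7.5048
  k=3: S(3,0) = 18.8175; S(3,1) = 13.0279; S(3,2) = 9.0196; S(3,3) = 6.2445
  k=4: S(4,0) = 22.6155; S(4,1) = 15.6573; S(4,2) = 10.8400; S(4,3) = 7.5048; S(4,4) = 5.1958
Terminal payoffs V(N, i) = max(K - S_T, 0):
  V(4,0) = 0.000000; V(4,1) = 0.000000; V(4,2) = 0.000000; V(4,3) = 2.465165; V(4,4) = 4.774193
Backward induction: V(k, i) = exp(-r*dt) * [p * V(k+1, i) + (1-p) * V(k+1, i+1)].
  V(3,0) = exp(-r*dt) * [p*0.000000 + (1-p)*0.000000] = 0.000000
  V(3,1) = exp(-r*dt) * [p*0.000000 + (1-p)*0.000000] = 0.000000
  V(3,2) = exp(-r*dt) * [p*0.000000 + (1-p)*2.465165] = 1.340562
  V(3,3) = exp(-r*dt) * [p*2.465165 + (1-p)*4.774193] = 3.719279
  V(2,0) = exp(-r*dt) * [p*0.000000 + (1-p)*0.000000] = 0.000000
  V(2,1) = exp(-r*dt) * [p*0.000000 + (1-p)*1.340562] = 0.729001
  V(2,2) = exp(-r*dt) * [p*1.340562 + (1-p)*3.719279] = 2.633276
  V(1,0) = exp(-r*dt) * [p*0.000000 + (1-p)*0.729001] = 0.396432
  V(1,1) = exp(-r*dt) * [p*0.729001 + (1-p)*2.633276] = 1.764094
  V(0,0) = exp(-r*dt) * [p*0.396432 + (1-p)*1.764094] = 1.139922


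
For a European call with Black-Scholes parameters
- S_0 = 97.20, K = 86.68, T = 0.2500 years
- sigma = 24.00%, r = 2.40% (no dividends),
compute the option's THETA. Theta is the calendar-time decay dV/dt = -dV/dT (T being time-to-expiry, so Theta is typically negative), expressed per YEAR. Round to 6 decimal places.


d1 = 1.0645627900; d2 = 0.9445627900
phi(d1) = 0.2263697623; exp(-qT) = 1.0000000000; exp(-rT) = 0.9940179641
Theta = -S*exp(-qT)*phi(d1)*sigma/(2*sqrt(T)) - r*K*exp(-rT)*N(d2) + q*S*exp(-qT)*N(d1)
N(d1) = 0.8564630870; N(d2) = 0.8275589343; sqrt(T) = 0.5000000000
Term 1 = -97.2000 * 1.0000000000 * 0.2263697623 * 0.2400 / (2 * 0.5000000000) = -5.2807538149
Term 2 = -0.0240 * 86.6800 * 0.9940179641 * 0.8275589343 = -1.7112888046
Term 3 = 0 (no dividend yield, q = 0)
Theta = -5.2807538149 + (-1.7112888046) + (0.0000000000) = -6.992043

Answer: Theta = -6.992043


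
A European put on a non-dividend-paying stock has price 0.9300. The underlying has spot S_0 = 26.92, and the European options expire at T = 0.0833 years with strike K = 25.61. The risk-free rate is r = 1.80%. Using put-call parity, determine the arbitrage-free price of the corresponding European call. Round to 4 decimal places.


Answer: Call price = 2.2784

Derivation:
Put-call parity: C - P = S_0 * exp(-qT) - K * exp(-rT).
S_0 * exp(-qT) = 26.9200 * 1.00000000 = 26.92000000
K * exp(-rT) = 25.6100 * 0.99850172 = 25.57162914
C = P + S*exp(-qT) - K*exp(-rT)
C = 0.9300 + 26.92000000 - 25.57162914 = 2.2784


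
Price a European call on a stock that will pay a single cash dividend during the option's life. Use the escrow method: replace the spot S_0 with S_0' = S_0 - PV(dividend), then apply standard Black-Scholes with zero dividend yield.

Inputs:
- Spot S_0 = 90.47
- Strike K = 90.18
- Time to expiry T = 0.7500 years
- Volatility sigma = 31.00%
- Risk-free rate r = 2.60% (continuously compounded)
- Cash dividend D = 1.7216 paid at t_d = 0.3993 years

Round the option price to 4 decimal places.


Answer: Price = 9.6259

Derivation:
PV(D) = D * exp(-r * t_d) = 1.7216 * 0.98967190 = 1.70381915
S_0' = S_0 - PV(D) = 90.4700 - 1.70381915 = 88.76618085
d1 = (ln(S_0'/K) + (r + sigma^2/2)*T) / (sigma*sqrt(T)) = 0.14800861
d2 = d1 - sigma*sqrt(T) = -0.12045926
exp(-rT) = 0.98068890
N(d1) = 0.55883202; N(d2) = 0.45205967
C = S_0' * N(d1) - K * exp(-rT) * N(d2) = 88.76618085 * 0.55883202 - 90.1800 * 0.98068890 * 0.45205967 = 9.6259


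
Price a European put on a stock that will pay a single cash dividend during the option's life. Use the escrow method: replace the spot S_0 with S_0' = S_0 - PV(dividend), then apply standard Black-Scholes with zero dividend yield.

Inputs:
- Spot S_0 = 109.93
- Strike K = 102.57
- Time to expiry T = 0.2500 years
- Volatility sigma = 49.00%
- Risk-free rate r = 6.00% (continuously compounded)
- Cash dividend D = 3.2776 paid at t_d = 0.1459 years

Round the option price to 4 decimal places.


PV(D) = D * exp(-r * t_d) = 3.2776 * 0.99128420 = 3.24903311
S_0' = S_0 - PV(D) = 109.9300 - 3.24903311 = 106.68096689
d1 = (ln(S_0'/K) + (r + sigma^2/2)*T) / (sigma*sqrt(T)) = 0.34412151
d2 = d1 - sigma*sqrt(T) = 0.09912151
exp(-rT) = 0.98511194
N(-d1) = 0.36537745; N(-d2) = 0.46052090
P = K * exp(-rT) * N(-d2) - S_0' * N(-d1) = 102.5700 * 0.98511194 * 0.46052090 - 106.68096689 * 0.36537745 = 7.5536

Answer: Price = 7.5536


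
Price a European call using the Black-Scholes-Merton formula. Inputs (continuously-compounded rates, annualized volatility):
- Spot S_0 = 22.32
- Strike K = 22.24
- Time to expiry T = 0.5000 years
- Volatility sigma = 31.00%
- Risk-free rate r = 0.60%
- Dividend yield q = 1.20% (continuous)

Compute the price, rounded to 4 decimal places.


d1 = (ln(S/K) + (r - q + 0.5*sigma^2) * T) / (sigma * sqrt(T)) = 0.11229617
d2 = d1 - sigma * sqrt(T) = -0.10690694
exp(-rT) = 0.99700450; exp(-qT) = 0.99401796
C = S_0 * exp(-qT) * N(d1) - K * exp(-rT) * N(d2)
N(d1) = 0.54470571; N(d2) = 0.45743141
C = 22.3200 * 0.99401796 * 0.54470571 - 22.2400 * 0.99700450 * 0.45743141 = 1.9423

Answer: Price = 1.9423
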